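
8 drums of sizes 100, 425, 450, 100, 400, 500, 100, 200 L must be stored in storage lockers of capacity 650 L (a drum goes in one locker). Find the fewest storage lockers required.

Total = 500 + 450 + 425 + 400 + 200 + 100 + 100 + 100 = 2275 L.
Lower bound: ⌈2275/650⌉ = 4 storage lockers.
A packing using 4 storage lockers:
  locker 1: 500 + 100 = 600
  locker 2: 450 + 200 = 650
  locker 3: 425 + 100 + 100 = 625
  locker 4: 400 = 400
This matches the lower bound, so 4 is optimal.

4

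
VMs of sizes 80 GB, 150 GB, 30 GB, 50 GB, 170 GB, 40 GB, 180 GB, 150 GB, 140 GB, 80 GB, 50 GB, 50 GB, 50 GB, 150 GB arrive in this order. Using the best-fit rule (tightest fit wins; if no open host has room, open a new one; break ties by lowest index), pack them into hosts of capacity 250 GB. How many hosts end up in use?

6

  80 → host 1 (new)  [load 80/250]
  150 → host 1  [load 230/250]
  30 → host 2 (new)  [load 30/250]
  50 → host 2  [load 80/250]
  170 → host 2  [load 250/250]
  40 → host 3 (new)  [load 40/250]
  180 → host 3  [load 220/250]
  150 → host 4 (new)  [load 150/250]
  140 → host 5 (new)  [load 140/250]
  80 → host 4  [load 230/250]
  50 → host 5  [load 190/250]
  50 → host 5  [load 240/250]
  50 → host 6 (new)  [load 50/250]
  150 → host 6  [load 200/250]
6 hosts opened.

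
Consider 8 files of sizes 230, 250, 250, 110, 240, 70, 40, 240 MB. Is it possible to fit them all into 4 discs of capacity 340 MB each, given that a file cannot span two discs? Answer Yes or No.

Total = 1430 MB; ⌈1430/340⌉ = 5.
At least 5 discs are required, but only 4 are allowed.

No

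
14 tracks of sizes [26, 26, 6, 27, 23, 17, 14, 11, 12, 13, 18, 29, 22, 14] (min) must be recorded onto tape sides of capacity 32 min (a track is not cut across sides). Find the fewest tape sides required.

Total = 29 + 27 + 26 + 26 + 23 + 22 + 18 + 17 + 14 + 14 + 13 + 12 + 11 + 6 = 258 min.
Lower bound: ⌈258/32⌉ = 9 tape sides.
A packing using 10 tape sides:
  side 1: 29 = 29
  side 2: 27 = 27
  side 3: 26 + 6 = 32
  side 4: 26 = 26
  side 5: 23 = 23
  side 6: 22 = 22
  side 7: 18 + 14 = 32
  side 8: 17 + 14 = 31
  side 9: 13 + 12 = 25
  side 10: 11 = 11
No arrangement into 9 tape sides stays within capacity, so 10 is optimal.

10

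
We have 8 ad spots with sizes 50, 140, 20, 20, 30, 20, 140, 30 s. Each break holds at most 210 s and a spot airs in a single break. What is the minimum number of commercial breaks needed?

3

Total = 140 + 140 + 50 + 30 + 30 + 20 + 20 + 20 = 450 s.
Lower bound: ⌈450/210⌉ = 3 commercial breaks.
A packing using 3 commercial breaks:
  break 1: 140 + 50 + 20 = 210
  break 2: 140 + 30 + 30 = 200
  break 3: 20 + 20 = 40
This matches the lower bound, so 3 is optimal.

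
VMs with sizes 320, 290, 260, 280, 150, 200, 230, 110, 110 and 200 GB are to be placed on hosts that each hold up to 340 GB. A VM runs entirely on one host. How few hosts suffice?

8

Total = 320 + 290 + 280 + 260 + 230 + 200 + 200 + 150 + 110 + 110 = 2150 GB.
Lower bound: ⌈2150/340⌉ = 7 hosts.
A packing using 8 hosts:
  host 1: 320 = 320
  host 2: 290 = 290
  host 3: 280 = 280
  host 4: 260 = 260
  host 5: 230 + 110 = 340
  host 6: 200 + 110 = 310
  host 7: 200 = 200
  host 8: 150 = 150
No arrangement into 7 hosts stays within capacity, so 8 is optimal.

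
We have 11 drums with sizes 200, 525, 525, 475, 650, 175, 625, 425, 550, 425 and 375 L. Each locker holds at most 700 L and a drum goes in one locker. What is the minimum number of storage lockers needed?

Total = 650 + 625 + 550 + 525 + 525 + 475 + 425 + 425 + 375 + 200 + 175 = 4950 L.
Lower bound: ⌈4950/700⌉ = 8 storage lockers.
Also, 9 drums each exceed 350 L, and no two of those can share a locker, so at least 9 storage lockers are needed.
A packing using 9 storage lockers:
  locker 1: 650 = 650
  locker 2: 625 = 625
  locker 3: 550 = 550
  locker 4: 525 + 175 = 700
  locker 5: 525 = 525
  locker 6: 475 + 200 = 675
  locker 7: 425 = 425
  locker 8: 425 = 425
  locker 9: 375 = 375
This matches the lower bound, so 9 is optimal.

9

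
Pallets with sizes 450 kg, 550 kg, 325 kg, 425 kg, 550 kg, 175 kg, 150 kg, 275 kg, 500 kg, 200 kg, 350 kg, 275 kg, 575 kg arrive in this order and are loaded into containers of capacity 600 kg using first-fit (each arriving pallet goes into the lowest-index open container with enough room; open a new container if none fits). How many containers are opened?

10

  450 → container 1 (new)  [load 450/600]
  550 → container 2 (new)  [load 550/600]
  325 → container 3 (new)  [load 325/600]
  425 → container 4 (new)  [load 425/600]
  550 → container 5 (new)  [load 550/600]
  175 → container 3  [load 500/600]
  150 → container 1  [load 600/600]
  275 → container 6 (new)  [load 275/600]
  500 → container 7 (new)  [load 500/600]
  200 → container 6  [load 475/600]
  350 → container 8 (new)  [load 350/600]
  275 → container 9 (new)  [load 275/600]
  575 → container 10 (new)  [load 575/600]
10 containers opened.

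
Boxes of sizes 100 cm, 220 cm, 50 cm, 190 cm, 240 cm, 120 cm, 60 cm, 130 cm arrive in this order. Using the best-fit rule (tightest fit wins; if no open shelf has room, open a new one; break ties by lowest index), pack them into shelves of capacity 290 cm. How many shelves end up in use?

5

  100 → shelf 1 (new)  [load 100/290]
  220 → shelf 2 (new)  [load 220/290]
  50 → shelf 2  [load 270/290]
  190 → shelf 1  [load 290/290]
  240 → shelf 3 (new)  [load 240/290]
  120 → shelf 4 (new)  [load 120/290]
  60 → shelf 4  [load 180/290]
  130 → shelf 5 (new)  [load 130/290]
5 shelves opened.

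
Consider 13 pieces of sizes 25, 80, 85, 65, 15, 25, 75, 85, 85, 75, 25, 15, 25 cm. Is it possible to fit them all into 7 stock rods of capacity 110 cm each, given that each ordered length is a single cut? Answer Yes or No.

Yes

A valid assignment using 7 stock rods:
  stock rod 1: 85 + 25 = 110
  stock rod 2: 85 + 25 = 110
  stock rod 3: 85 + 25 = 110
  stock rod 4: 80 + 25 = 105
  stock rod 5: 75 + 15 + 15 = 105
  stock rod 6: 75 = 75
  stock rod 7: 65 = 65
Every load is within 110 cm, so 7 stock rods suffice.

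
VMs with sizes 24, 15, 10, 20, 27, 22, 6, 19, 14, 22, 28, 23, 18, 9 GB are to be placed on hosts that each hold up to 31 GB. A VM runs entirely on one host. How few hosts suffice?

10

Total = 28 + 27 + 24 + 23 + 22 + 22 + 20 + 19 + 18 + 15 + 14 + 10 + 9 + 6 = 257 GB.
Lower bound: ⌈257/31⌉ = 9 hosts.
A packing using 10 hosts:
  host 1: 28 = 28
  host 2: 27 = 27
  host 3: 24 + 6 = 30
  host 4: 23 = 23
  host 5: 22 + 9 = 31
  host 6: 22 = 22
  host 7: 20 + 10 = 30
  host 8: 19 = 19
  host 9: 18 = 18
  host 10: 15 + 14 = 29
No arrangement into 9 hosts stays within capacity, so 10 is optimal.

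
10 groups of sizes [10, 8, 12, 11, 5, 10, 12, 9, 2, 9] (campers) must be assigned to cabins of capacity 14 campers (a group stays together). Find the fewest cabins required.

Total = 12 + 12 + 11 + 10 + 10 + 9 + 9 + 8 + 5 + 2 = 88 campers.
Lower bound: ⌈88/14⌉ = 7 cabins.
Also, 8 groups each exceed 7 campers, and no two of those can share a cabin, so at least 8 cabins are needed.
A packing using 8 cabins:
  cabin 1: 12 + 2 = 14
  cabin 2: 12 = 12
  cabin 3: 11 = 11
  cabin 4: 10 = 10
  cabin 5: 10 = 10
  cabin 6: 9 + 5 = 14
  cabin 7: 9 = 9
  cabin 8: 8 = 8
This matches the lower bound, so 8 is optimal.

8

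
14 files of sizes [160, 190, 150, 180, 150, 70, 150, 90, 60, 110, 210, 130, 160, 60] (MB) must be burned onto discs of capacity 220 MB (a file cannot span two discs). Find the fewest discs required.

Total = 210 + 190 + 180 + 160 + 160 + 150 + 150 + 150 + 130 + 110 + 90 + 70 + 60 + 60 = 1870 MB.
Lower bound: ⌈1870/220⌉ = 9 discs.
A packing using 10 discs:
  disc 1: 210 = 210
  disc 2: 190 = 190
  disc 3: 180 = 180
  disc 4: 160 + 60 = 220
  disc 5: 160 + 60 = 220
  disc 6: 150 + 70 = 220
  disc 7: 150 = 150
  disc 8: 150 = 150
  disc 9: 130 + 90 = 220
  disc 10: 110 = 110
No arrangement into 9 discs stays within capacity, so 10 is optimal.

10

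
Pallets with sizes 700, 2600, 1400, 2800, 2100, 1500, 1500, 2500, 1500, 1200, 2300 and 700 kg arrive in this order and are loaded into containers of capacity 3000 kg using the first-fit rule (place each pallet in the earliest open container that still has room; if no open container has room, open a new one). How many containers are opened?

8

  700 → container 1 (new)  [load 700/3000]
  2600 → container 2 (new)  [load 2600/3000]
  1400 → container 1  [load 2100/3000]
  2800 → container 3 (new)  [load 2800/3000]
  2100 → container 4 (new)  [load 2100/3000]
  1500 → container 5 (new)  [load 1500/3000]
  1500 → container 5  [load 3000/3000]
  2500 → container 6 (new)  [load 2500/3000]
  1500 → container 7 (new)  [load 1500/3000]
  1200 → container 7  [load 2700/3000]
  2300 → container 8 (new)  [load 2300/3000]
  700 → container 1  [load 2800/3000]
8 containers opened.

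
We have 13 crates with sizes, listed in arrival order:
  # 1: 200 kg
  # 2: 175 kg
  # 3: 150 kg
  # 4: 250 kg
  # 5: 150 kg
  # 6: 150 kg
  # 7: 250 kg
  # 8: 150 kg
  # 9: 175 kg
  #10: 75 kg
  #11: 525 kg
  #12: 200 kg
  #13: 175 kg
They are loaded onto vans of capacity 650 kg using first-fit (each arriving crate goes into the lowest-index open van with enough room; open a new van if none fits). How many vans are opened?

  200 → van 1 (new)  [load 200/650]
  175 → van 1  [load 375/650]
  150 → van 1  [load 525/650]
  250 → van 2 (new)  [load 250/650]
  150 → van 2  [load 400/650]
  150 → van 2  [load 550/650]
  250 → van 3 (new)  [load 250/650]
  150 → van 3  [load 400/650]
  175 → van 3  [load 575/650]
  75 → van 1  [load 600/650]
  525 → van 4 (new)  [load 525/650]
  200 → van 5 (new)  [load 200/650]
  175 → van 5  [load 375/650]
5 vans opened.

5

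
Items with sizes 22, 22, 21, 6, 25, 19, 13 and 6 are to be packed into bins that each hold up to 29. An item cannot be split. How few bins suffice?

Total = 25 + 22 + 22 + 21 + 19 + 13 + 6 + 6 = 134.
Lower bound: ⌈134/29⌉ = 5 bins.
A packing using 6 bins:
  bin 1: 25 = 25
  bin 2: 22 + 6 = 28
  bin 3: 22 + 6 = 28
  bin 4: 21 = 21
  bin 5: 19 = 19
  bin 6: 13 = 13
No arrangement into 5 bins stays within capacity, so 6 is optimal.

6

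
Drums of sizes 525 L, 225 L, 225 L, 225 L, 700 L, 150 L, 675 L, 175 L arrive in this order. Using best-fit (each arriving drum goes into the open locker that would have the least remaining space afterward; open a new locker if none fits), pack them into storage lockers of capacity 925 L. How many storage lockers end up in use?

  525 → locker 1 (new)  [load 525/925]
  225 → locker 1  [load 750/925]
  225 → locker 2 (new)  [load 225/925]
  225 → locker 2  [load 450/925]
  700 → locker 3 (new)  [load 700/925]
  150 → locker 1  [load 900/925]
  675 → locker 4 (new)  [load 675/925]
  175 → locker 3  [load 875/925]
4 storage lockers opened.

4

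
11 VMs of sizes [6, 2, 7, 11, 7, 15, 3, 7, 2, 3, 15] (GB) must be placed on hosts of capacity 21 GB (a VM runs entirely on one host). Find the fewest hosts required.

Total = 15 + 15 + 11 + 7 + 7 + 7 + 6 + 3 + 3 + 2 + 2 = 78 GB.
Lower bound: ⌈78/21⌉ = 4 hosts.
A packing using 4 hosts:
  host 1: 15 + 6 = 21
  host 2: 15 + 3 + 3 = 21
  host 3: 11 + 7 + 2 = 20
  host 4: 7 + 7 + 2 = 16
This matches the lower bound, so 4 is optimal.

4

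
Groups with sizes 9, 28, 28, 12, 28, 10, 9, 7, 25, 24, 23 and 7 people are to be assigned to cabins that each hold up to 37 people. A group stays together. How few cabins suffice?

6

Total = 28 + 28 + 28 + 25 + 24 + 23 + 12 + 10 + 9 + 9 + 7 + 7 = 210 people.
Lower bound: ⌈210/37⌉ = 6 cabins.
A packing using 6 cabins:
  cabin 1: 28 + 9 = 37
  cabin 2: 28 + 9 = 37
  cabin 3: 28 + 7 = 35
  cabin 4: 25 + 12 = 37
  cabin 5: 24 + 10 = 34
  cabin 6: 23 + 7 = 30
This matches the lower bound, so 6 is optimal.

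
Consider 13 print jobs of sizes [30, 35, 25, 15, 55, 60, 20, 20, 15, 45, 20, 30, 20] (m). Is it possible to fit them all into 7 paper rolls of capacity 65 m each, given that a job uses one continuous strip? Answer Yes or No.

Yes

A valid assignment using 7 paper rolls:
  roll 1: 60 = 60
  roll 2: 55 = 55
  roll 3: 45 + 20 = 65
  roll 4: 35 + 30 = 65
  roll 5: 30 + 25 = 55
  roll 6: 20 + 20 + 20 = 60
  roll 7: 15 + 15 = 30
Every load is within 65 m, so 7 paper rolls suffice.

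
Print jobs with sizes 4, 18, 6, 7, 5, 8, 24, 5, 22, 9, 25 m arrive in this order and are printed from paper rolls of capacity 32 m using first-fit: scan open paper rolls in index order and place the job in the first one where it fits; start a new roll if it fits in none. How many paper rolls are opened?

5

  4 → roll 1 (new)  [load 4/32]
  18 → roll 1  [load 22/32]
  6 → roll 1  [load 28/32]
  7 → roll 2 (new)  [load 7/32]
  5 → roll 2  [load 12/32]
  8 → roll 2  [load 20/32]
  24 → roll 3 (new)  [load 24/32]
  5 → roll 2  [load 25/32]
  22 → roll 4 (new)  [load 22/32]
  9 → roll 4  [load 31/32]
  25 → roll 5 (new)  [load 25/32]
5 paper rolls opened.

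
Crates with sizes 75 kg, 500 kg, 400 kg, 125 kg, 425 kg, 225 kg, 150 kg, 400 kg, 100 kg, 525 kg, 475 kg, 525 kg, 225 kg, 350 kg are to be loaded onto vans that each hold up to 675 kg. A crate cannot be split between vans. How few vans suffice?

Total = 525 + 525 + 500 + 475 + 425 + 400 + 400 + 350 + 225 + 225 + 150 + 125 + 100 + 75 = 4500 kg.
Lower bound: ⌈4500/675⌉ = 7 vans.
Also, 8 crates each exceed 675/2 kg, and no two of those can share a van, so at least 8 vans are needed.
A packing using 8 vans:
  van 1: 525 + 150 = 675
  van 2: 525 + 125 = 650
  van 3: 500 + 100 + 75 = 675
  van 4: 475 = 475
  van 5: 425 + 225 = 650
  van 6: 400 + 225 = 625
  van 7: 400 = 400
  van 8: 350 = 350
This matches the lower bound, so 8 is optimal.

8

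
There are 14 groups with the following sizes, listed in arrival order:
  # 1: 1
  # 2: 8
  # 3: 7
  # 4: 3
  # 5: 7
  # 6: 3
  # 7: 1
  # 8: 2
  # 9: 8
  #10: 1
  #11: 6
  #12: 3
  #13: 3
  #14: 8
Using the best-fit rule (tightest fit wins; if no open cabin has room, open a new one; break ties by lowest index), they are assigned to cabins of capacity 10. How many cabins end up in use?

  1 → cabin 1 (new)  [load 1/10]
  8 → cabin 1  [load 9/10]
  7 → cabin 2 (new)  [load 7/10]
  3 → cabin 2  [load 10/10]
  7 → cabin 3 (new)  [load 7/10]
  3 → cabin 3  [load 10/10]
  1 → cabin 1  [load 10/10]
  2 → cabin 4 (new)  [load 2/10]
  8 → cabin 4  [load 10/10]
  1 → cabin 5 (new)  [load 1/10]
  6 → cabin 5  [load 7/10]
  3 → cabin 5  [load 10/10]
  3 → cabin 6 (new)  [load 3/10]
  8 → cabin 7 (new)  [load 8/10]
7 cabins opened.

7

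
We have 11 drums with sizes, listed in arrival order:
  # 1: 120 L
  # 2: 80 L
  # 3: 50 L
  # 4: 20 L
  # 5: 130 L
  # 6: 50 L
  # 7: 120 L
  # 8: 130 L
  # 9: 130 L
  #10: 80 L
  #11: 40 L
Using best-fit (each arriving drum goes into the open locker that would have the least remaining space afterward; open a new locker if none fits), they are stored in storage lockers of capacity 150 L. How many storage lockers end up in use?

  120 → locker 1 (new)  [load 120/150]
  80 → locker 2 (new)  [load 80/150]
  50 → locker 2  [load 130/150]
  20 → locker 2  [load 150/150]
  130 → locker 3 (new)  [load 130/150]
  50 → locker 4 (new)  [load 50/150]
  120 → locker 5 (new)  [load 120/150]
  130 → locker 6 (new)  [load 130/150]
  130 → locker 7 (new)  [load 130/150]
  80 → locker 4  [load 130/150]
  40 → locker 8 (new)  [load 40/150]
8 storage lockers opened.

8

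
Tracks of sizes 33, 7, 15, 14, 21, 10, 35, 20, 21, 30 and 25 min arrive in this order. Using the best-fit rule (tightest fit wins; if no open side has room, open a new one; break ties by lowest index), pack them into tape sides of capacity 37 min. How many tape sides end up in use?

  33 → side 1 (new)  [load 33/37]
  7 → side 2 (new)  [load 7/37]
  15 → side 2  [load 22/37]
  14 → side 2  [load 36/37]
  21 → side 3 (new)  [load 21/37]
  10 → side 3  [load 31/37]
  35 → side 4 (new)  [load 35/37]
  20 → side 5 (new)  [load 20/37]
  21 → side 6 (new)  [load 21/37]
  30 → side 7 (new)  [load 30/37]
  25 → side 8 (new)  [load 25/37]
8 tape sides opened.

8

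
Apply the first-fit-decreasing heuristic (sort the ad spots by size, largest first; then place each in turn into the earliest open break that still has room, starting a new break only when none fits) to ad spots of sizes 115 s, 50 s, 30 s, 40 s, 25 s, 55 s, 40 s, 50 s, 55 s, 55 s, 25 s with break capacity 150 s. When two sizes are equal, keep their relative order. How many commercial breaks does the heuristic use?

4

Sorted descending: 115, 55, 55, 55, 50, 50, 40, 40, 30, 25, 25.
  115 → break 1 (new)  [load 115/150]
  55 → break 2 (new)  [load 55/150]
  55 → break 2  [load 110/150]
  55 → break 3 (new)  [load 55/150]
  50 → break 3  [load 105/150]
  50 → break 4 (new)  [load 50/150]
  40 → break 2  [load 150/150]
  40 → break 3  [load 145/150]
  30 → break 1  [load 145/150]
  25 → break 4  [load 75/150]
  25 → break 4  [load 100/150]
4 commercial breaks opened.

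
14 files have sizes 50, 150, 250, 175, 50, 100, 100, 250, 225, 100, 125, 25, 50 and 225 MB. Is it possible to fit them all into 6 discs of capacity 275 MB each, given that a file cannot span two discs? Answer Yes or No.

Total = 1875 MB; ⌈1875/275⌉ = 7.
At least 7 discs are required, but only 6 are allowed.

No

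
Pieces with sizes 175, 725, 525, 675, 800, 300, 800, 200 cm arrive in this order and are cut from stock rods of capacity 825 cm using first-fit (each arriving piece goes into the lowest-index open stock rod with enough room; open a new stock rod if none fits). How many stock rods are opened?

  175 → stock rod 1 (new)  [load 175/825]
  725 → stock rod 2 (new)  [load 725/825]
  525 → stock rod 1  [load 700/825]
  675 → stock rod 3 (new)  [load 675/825]
  800 → stock rod 4 (new)  [load 800/825]
  300 → stock rod 5 (new)  [load 300/825]
  800 → stock rod 6 (new)  [load 800/825]
  200 → stock rod 5  [load 500/825]
6 stock rods opened.

6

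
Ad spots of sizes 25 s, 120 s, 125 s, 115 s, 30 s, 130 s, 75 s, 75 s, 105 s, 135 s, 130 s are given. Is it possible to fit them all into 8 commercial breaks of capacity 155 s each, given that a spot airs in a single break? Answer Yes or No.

Yes

A valid assignment using 8 commercial breaks:
  break 1: 135 = 135
  break 2: 130 + 25 = 155
  break 3: 130 = 130
  break 4: 125 + 30 = 155
  break 5: 120 = 120
  break 6: 115 = 115
  break 7: 105 = 105
  break 8: 75 + 75 = 150
Every load is within 155 s, so 8 commercial breaks suffice.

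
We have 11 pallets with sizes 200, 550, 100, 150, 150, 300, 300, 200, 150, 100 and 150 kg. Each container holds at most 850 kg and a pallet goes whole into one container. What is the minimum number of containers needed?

Total = 550 + 300 + 300 + 200 + 200 + 150 + 150 + 150 + 150 + 100 + 100 = 2350 kg.
Lower bound: ⌈2350/850⌉ = 3 containers.
A packing using 3 containers:
  container 1: 550 + 300 = 850
  container 2: 300 + 200 + 200 + 150 = 850
  container 3: 150 + 150 + 150 + 100 + 100 = 650
This matches the lower bound, so 3 is optimal.

3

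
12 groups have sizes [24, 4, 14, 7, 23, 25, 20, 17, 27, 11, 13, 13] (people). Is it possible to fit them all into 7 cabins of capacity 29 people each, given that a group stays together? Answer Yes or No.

Total = 198 people; ⌈198/29⌉ = 7.
The bound of 7 does not rule out 7, but exhaustive search shows no assignment into 7 cabins of capacity 29 people exists — the minimum is 8.

No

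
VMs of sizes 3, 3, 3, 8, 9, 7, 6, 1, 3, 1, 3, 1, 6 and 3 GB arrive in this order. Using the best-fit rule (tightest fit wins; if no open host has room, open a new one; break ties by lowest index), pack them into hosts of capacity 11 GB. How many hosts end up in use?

  3 → host 1 (new)  [load 3/11]
  3 → host 1  [load 6/11]
  3 → host 1  [load 9/11]
  8 → host 2 (new)  [load 8/11]
  9 → host 3 (new)  [load 9/11]
  7 → host 4 (new)  [load 7/11]
  6 → host 5 (new)  [load 6/11]
  1 → host 1  [load 10/11]
  3 → host 2  [load 11/11]
  1 → host 1  [load 11/11]
  3 → host 4  [load 10/11]
  1 → host 4  [load 11/11]
  6 → host 6 (new)  [load 6/11]
  3 → host 5  [load 9/11]
6 hosts opened.

6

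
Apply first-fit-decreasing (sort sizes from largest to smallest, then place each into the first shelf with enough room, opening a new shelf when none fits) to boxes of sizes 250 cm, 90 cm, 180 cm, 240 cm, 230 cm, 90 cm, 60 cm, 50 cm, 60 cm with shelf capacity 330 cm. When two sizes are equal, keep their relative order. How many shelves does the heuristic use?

Sorted descending: 250, 240, 230, 180, 90, 90, 60, 60, 50.
  250 → shelf 1 (new)  [load 250/330]
  240 → shelf 2 (new)  [load 240/330]
  230 → shelf 3 (new)  [load 230/330]
  180 → shelf 4 (new)  [load 180/330]
  90 → shelf 2  [load 330/330]
  90 → shelf 3  [load 320/330]
  60 → shelf 1  [load 310/330]
  60 → shelf 4  [load 240/330]
  50 → shelf 4  [load 290/330]
4 shelves opened.

4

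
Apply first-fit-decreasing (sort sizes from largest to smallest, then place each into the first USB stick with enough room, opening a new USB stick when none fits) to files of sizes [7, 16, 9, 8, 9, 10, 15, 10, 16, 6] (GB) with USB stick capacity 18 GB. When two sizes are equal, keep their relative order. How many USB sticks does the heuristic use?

7

Sorted descending: 16, 16, 15, 10, 10, 9, 9, 8, 7, 6.
  16 → USB stick 1 (new)  [load 16/18]
  16 → USB stick 2 (new)  [load 16/18]
  15 → USB stick 3 (new)  [load 15/18]
  10 → USB stick 4 (new)  [load 10/18]
  10 → USB stick 5 (new)  [load 10/18]
  9 → USB stick 6 (new)  [load 9/18]
  9 → USB stick 6  [load 18/18]
  8 → USB stick 4  [load 18/18]
  7 → USB stick 5  [load 17/18]
  6 → USB stick 7 (new)  [load 6/18]
7 USB sticks opened.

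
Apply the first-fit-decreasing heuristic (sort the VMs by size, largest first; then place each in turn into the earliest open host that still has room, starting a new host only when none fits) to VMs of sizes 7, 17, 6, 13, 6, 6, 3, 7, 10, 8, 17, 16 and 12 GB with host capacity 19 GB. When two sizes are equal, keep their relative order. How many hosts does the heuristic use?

7

Sorted descending: 17, 17, 16, 13, 12, 10, 8, 7, 7, 6, 6, 6, 3.
  17 → host 1 (new)  [load 17/19]
  17 → host 2 (new)  [load 17/19]
  16 → host 3 (new)  [load 16/19]
  13 → host 4 (new)  [load 13/19]
  12 → host 5 (new)  [load 12/19]
  10 → host 6 (new)  [load 10/19]
  8 → host 6  [load 18/19]
  7 → host 5  [load 19/19]
  7 → host 7 (new)  [load 7/19]
  6 → host 4  [load 19/19]
  6 → host 7  [load 13/19]
  6 → host 7  [load 19/19]
  3 → host 3  [load 19/19]
7 hosts opened.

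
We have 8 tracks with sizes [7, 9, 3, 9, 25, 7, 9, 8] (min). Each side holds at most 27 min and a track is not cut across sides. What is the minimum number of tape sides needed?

3

Total = 25 + 9 + 9 + 9 + 8 + 7 + 7 + 3 = 77 min.
Lower bound: ⌈77/27⌉ = 3 tape sides.
A packing using 3 tape sides:
  side 1: 25 = 25
  side 2: 9 + 9 + 9 = 27
  side 3: 8 + 7 + 7 + 3 = 25
This matches the lower bound, so 3 is optimal.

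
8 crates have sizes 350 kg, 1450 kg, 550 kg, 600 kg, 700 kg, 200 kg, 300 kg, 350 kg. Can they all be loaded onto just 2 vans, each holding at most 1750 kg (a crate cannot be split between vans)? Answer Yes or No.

Total = 4500 kg; ⌈4500/1750⌉ = 3.
At least 3 vans are required, but only 2 are allowed.

No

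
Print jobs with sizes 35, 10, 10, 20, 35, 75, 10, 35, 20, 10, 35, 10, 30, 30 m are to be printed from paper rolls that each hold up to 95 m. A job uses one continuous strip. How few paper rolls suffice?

4

Total = 75 + 35 + 35 + 35 + 35 + 30 + 30 + 20 + 20 + 10 + 10 + 10 + 10 + 10 = 365 m.
Lower bound: ⌈365/95⌉ = 4 paper rolls.
A packing using 4 paper rolls:
  roll 1: 75 + 20 = 95
  roll 2: 35 + 35 + 20 = 90
  roll 3: 35 + 35 + 10 + 10 = 90
  roll 4: 30 + 30 + 10 + 10 + 10 = 90
This matches the lower bound, so 4 is optimal.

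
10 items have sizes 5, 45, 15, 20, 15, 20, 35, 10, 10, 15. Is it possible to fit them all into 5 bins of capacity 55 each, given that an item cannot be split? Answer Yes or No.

A valid assignment using 4 bins:
  bin 1: 45 + 10 = 55
  bin 2: 35 + 20 = 55
  bin 3: 20 + 15 + 15 + 5 = 55
  bin 4: 15 + 10 = 25
That uses only 4 ≤ 5, so 5 bins are enough.

Yes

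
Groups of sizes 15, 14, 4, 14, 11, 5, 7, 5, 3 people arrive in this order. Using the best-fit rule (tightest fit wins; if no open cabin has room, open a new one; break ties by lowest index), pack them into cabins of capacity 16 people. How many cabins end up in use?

  15 → cabin 1 (new)  [load 15/16]
  14 → cabin 2 (new)  [load 14/16]
  4 → cabin 3 (new)  [load 4/16]
  14 → cabin 4 (new)  [load 14/16]
  11 → cabin 3  [load 15/16]
  5 → cabin 5 (new)  [load 5/16]
  7 → cabin 5  [load 12/16]
  5 → cabin 6 (new)  [load 5/16]
  3 → cabin 5  [load 15/16]
6 cabins opened.

6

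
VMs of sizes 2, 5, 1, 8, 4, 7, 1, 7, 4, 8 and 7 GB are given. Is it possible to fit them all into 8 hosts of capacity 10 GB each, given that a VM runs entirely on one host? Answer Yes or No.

Yes

A valid assignment using 7 hosts:
  host 1: 8 + 2 = 10
  host 2: 8 + 1 + 1 = 10
  host 3: 7 = 7
  host 4: 7 = 7
  host 5: 7 = 7
  host 6: 5 + 4 = 9
  host 7: 4 = 4
That uses only 7 ≤ 8, so 8 hosts are enough.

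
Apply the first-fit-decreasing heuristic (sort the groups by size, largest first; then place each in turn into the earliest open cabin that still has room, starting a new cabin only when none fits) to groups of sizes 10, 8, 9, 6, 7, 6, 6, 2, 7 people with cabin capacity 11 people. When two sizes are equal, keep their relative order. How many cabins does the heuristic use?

8

Sorted descending: 10, 9, 8, 7, 7, 6, 6, 6, 2.
  10 → cabin 1 (new)  [load 10/11]
  9 → cabin 2 (new)  [load 9/11]
  8 → cabin 3 (new)  [load 8/11]
  7 → cabin 4 (new)  [load 7/11]
  7 → cabin 5 (new)  [load 7/11]
  6 → cabin 6 (new)  [load 6/11]
  6 → cabin 7 (new)  [load 6/11]
  6 → cabin 8 (new)  [load 6/11]
  2 → cabin 2  [load 11/11]
8 cabins opened.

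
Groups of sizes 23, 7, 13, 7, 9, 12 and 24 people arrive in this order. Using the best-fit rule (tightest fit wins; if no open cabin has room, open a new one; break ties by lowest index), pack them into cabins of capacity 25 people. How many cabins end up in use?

5

  23 → cabin 1 (new)  [load 23/25]
  7 → cabin 2 (new)  [load 7/25]
  13 → cabin 2  [load 20/25]
  7 → cabin 3 (new)  [load 7/25]
  9 → cabin 3  [load 16/25]
  12 → cabin 4 (new)  [load 12/25]
  24 → cabin 5 (new)  [load 24/25]
5 cabins opened.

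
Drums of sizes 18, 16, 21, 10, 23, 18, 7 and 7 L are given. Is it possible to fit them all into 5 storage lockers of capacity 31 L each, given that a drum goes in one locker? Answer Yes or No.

Yes

A valid assignment using 5 storage lockers:
  locker 1: 23 + 7 = 30
  locker 2: 21 + 10 = 31
  locker 3: 18 + 7 = 25
  locker 4: 18 = 18
  locker 5: 16 = 16
Every load is within 31 L, so 5 storage lockers suffice.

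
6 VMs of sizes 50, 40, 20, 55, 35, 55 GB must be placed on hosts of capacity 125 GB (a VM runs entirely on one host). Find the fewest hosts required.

3

Total = 55 + 55 + 50 + 40 + 35 + 20 = 255 GB.
Lower bound: ⌈255/125⌉ = 3 hosts.
A packing using 3 hosts:
  host 1: 55 + 55 = 110
  host 2: 50 + 40 + 35 = 125
  host 3: 20 = 20
This matches the lower bound, so 3 is optimal.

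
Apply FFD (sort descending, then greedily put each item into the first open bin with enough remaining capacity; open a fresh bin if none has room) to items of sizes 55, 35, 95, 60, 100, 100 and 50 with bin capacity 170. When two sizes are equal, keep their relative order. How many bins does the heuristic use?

4

Sorted descending: 100, 100, 95, 60, 55, 50, 35.
  100 → bin 1 (new)  [load 100/170]
  100 → bin 2 (new)  [load 100/170]
  95 → bin 3 (new)  [load 95/170]
  60 → bin 1  [load 160/170]
  55 → bin 2  [load 155/170]
  50 → bin 3  [load 145/170]
  35 → bin 4 (new)  [load 35/170]
4 bins opened.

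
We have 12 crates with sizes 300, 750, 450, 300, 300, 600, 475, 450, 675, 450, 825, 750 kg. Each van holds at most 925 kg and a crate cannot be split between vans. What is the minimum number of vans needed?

Total = 825 + 750 + 750 + 675 + 600 + 475 + 450 + 450 + 450 + 300 + 300 + 300 = 6325 kg.
Lower bound: ⌈6325/925⌉ = 7 vans.
A packing using 8 vans:
  van 1: 825 = 825
  van 2: 750 = 750
  van 3: 750 = 750
  van 4: 675 = 675
  van 5: 600 + 300 = 900
  van 6: 475 + 450 = 925
  van 7: 450 + 450 = 900
  van 8: 300 + 300 = 600
No arrangement into 7 vans stays within capacity, so 8 is optimal.

8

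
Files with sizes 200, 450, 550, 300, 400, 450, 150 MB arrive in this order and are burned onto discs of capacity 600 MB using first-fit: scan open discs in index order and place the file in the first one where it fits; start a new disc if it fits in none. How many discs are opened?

5

  200 → disc 1 (new)  [load 200/600]
  450 → disc 2 (new)  [load 450/600]
  550 → disc 3 (new)  [load 550/600]
  300 → disc 1  [load 500/600]
  400 → disc 4 (new)  [load 400/600]
  450 → disc 5 (new)  [load 450/600]
  150 → disc 2  [load 600/600]
5 discs opened.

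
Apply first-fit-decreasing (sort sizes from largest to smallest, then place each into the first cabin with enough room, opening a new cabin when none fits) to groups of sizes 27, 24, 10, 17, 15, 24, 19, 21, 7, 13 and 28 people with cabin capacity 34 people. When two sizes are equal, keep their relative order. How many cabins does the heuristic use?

Sorted descending: 28, 27, 24, 24, 21, 19, 17, 15, 13, 10, 7.
  28 → cabin 1 (new)  [load 28/34]
  27 → cabin 2 (new)  [load 27/34]
  24 → cabin 3 (new)  [load 24/34]
  24 → cabin 4 (new)  [load 24/34]
  21 → cabin 5 (new)  [load 21/34]
  19 → cabin 6 (new)  [load 19/34]
  17 → cabin 7 (new)  [load 17/34]
  15 → cabin 6  [load 34/34]
  13 → cabin 5  [load 34/34]
  10 → cabin 3  [load 34/34]
  7 → cabin 2  [load 34/34]
7 cabins opened.

7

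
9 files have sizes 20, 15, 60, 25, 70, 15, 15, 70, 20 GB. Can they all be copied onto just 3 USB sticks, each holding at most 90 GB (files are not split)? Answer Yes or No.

Total = 310 GB; ⌈310/90⌉ = 4.
At least 4 USB sticks are required, but only 3 are allowed.

No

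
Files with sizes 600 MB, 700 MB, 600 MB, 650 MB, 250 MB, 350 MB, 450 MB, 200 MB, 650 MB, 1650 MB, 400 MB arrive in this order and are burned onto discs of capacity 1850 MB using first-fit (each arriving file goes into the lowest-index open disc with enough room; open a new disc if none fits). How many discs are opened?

4

  600 → disc 1 (new)  [load 600/1850]
  700 → disc 1  [load 1300/1850]
  600 → disc 2 (new)  [load 600/1850]
  650 → disc 2  [load 1250/1850]
  250 → disc 1  [load 1550/1850]
  350 → disc 2  [load 1600/1850]
  450 → disc 3 (new)  [load 450/1850]
  200 → disc 1  [load 1750/1850]
  650 → disc 3  [load 1100/1850]
  1650 → disc 4 (new)  [load 1650/1850]
  400 → disc 3  [load 1500/1850]
4 discs opened.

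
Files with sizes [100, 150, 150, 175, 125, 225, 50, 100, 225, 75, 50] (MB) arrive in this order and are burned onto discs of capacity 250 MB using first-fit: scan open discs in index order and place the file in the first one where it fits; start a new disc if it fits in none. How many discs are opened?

6

  100 → disc 1 (new)  [load 100/250]
  150 → disc 1  [load 250/250]
  150 → disc 2 (new)  [load 150/250]
  175 → disc 3 (new)  [load 175/250]
  125 → disc 4 (new)  [load 125/250]
  225 → disc 5 (new)  [load 225/250]
  50 → disc 2  [load 200/250]
  100 → disc 4  [load 225/250]
  225 → disc 6 (new)  [load 225/250]
  75 → disc 3  [load 250/250]
  50 → disc 2  [load 250/250]
6 discs opened.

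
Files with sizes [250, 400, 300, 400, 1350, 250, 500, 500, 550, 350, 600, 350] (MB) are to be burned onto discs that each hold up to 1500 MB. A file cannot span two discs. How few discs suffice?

Total = 1350 + 600 + 550 + 500 + 500 + 400 + 400 + 350 + 350 + 300 + 250 + 250 = 5800 MB.
Lower bound: ⌈5800/1500⌉ = 4 discs.
A packing using 4 discs:
  disc 1: 1350 = 1350
  disc 2: 600 + 550 + 350 = 1500
  disc 3: 500 + 500 + 250 + 250 = 1500
  disc 4: 400 + 400 + 350 + 300 = 1450
This matches the lower bound, so 4 is optimal.

4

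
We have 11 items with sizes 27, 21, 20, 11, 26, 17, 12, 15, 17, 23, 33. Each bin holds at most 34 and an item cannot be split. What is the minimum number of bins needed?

Total = 33 + 27 + 26 + 23 + 21 + 20 + 17 + 17 + 15 + 12 + 11 = 222.
Lower bound: ⌈222/34⌉ = 7 bins.
A packing using 8 bins:
  bin 1: 33 = 33
  bin 2: 27 = 27
  bin 3: 26 = 26
  bin 4: 23 + 11 = 34
  bin 5: 21 + 12 = 33
  bin 6: 20 = 20
  bin 7: 17 + 17 = 34
  bin 8: 15 = 15
No arrangement into 7 bins stays within capacity, so 8 is optimal.

8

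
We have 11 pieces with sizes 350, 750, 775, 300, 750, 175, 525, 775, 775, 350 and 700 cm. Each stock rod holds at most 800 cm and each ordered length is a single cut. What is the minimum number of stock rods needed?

9

Total = 775 + 775 + 775 + 750 + 750 + 700 + 525 + 350 + 350 + 300 + 175 = 6225 cm.
Lower bound: ⌈6225/800⌉ = 8 stock rods.
A packing using 9 stock rods:
  stock rod 1: 775 = 775
  stock rod 2: 775 = 775
  stock rod 3: 775 = 775
  stock rod 4: 750 = 750
  stock rod 5: 750 = 750
  stock rod 6: 700 = 700
  stock rod 7: 525 + 175 = 700
  stock rod 8: 350 + 350 = 700
  stock rod 9: 300 = 300
No arrangement into 8 stock rods stays within capacity, so 9 is optimal.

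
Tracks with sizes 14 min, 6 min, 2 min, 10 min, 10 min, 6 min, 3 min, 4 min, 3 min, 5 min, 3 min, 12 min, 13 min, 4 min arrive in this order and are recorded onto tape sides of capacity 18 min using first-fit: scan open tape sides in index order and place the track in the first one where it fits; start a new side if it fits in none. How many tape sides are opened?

6

  14 → side 1 (new)  [load 14/18]
  6 → side 2 (new)  [load 6/18]
  2 → side 1  [load 16/18]
  10 → side 2  [load 16/18]
  10 → side 3 (new)  [load 10/18]
  6 → side 3  [load 16/18]
  3 → side 4 (new)  [load 3/18]
  4 → side 4  [load 7/18]
  3 → side 4  [load 10/18]
  5 → side 4  [load 15/18]
  3 → side 4  [load 18/18]
  12 → side 5 (new)  [load 12/18]
  13 → side 6 (new)  [load 13/18]
  4 → side 5  [load 16/18]
6 tape sides opened.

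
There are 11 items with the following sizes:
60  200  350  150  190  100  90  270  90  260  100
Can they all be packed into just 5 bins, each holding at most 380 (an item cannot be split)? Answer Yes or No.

Total = 1860; ⌈1860/380⌉ = 5.
The bound of 5 does not rule out 5, but exhaustive search shows no assignment into 5 bins of capacity 380 exists — the minimum is 6.

No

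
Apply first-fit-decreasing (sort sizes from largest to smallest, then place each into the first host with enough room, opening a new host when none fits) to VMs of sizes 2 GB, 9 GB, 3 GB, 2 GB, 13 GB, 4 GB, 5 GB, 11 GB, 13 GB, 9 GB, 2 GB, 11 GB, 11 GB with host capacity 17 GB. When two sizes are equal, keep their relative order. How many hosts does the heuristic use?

7

Sorted descending: 13, 13, 11, 11, 11, 9, 9, 5, 4, 3, 2, 2, 2.
  13 → host 1 (new)  [load 13/17]
  13 → host 2 (new)  [load 13/17]
  11 → host 3 (new)  [load 11/17]
  11 → host 4 (new)  [load 11/17]
  11 → host 5 (new)  [load 11/17]
  9 → host 6 (new)  [load 9/17]
  9 → host 7 (new)  [load 9/17]
  5 → host 3  [load 16/17]
  4 → host 1  [load 17/17]
  3 → host 2  [load 16/17]
  2 → host 4  [load 13/17]
  2 → host 4  [load 15/17]
  2 → host 4  [load 17/17]
7 hosts opened.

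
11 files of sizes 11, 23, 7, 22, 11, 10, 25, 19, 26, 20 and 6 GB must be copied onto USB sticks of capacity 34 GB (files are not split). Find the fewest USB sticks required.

Total = 26 + 25 + 23 + 22 + 20 + 19 + 11 + 11 + 10 + 7 + 6 = 180 GB.
Lower bound: ⌈180/34⌉ = 6 USB sticks.
A packing using 6 USB sticks:
  USB stick 1: 26 + 7 = 33
  USB stick 2: 25 + 6 = 31
  USB stick 3: 23 + 11 = 34
  USB stick 4: 22 + 11 = 33
  USB stick 5: 20 + 10 = 30
  USB stick 6: 19 = 19
This matches the lower bound, so 6 is optimal.

6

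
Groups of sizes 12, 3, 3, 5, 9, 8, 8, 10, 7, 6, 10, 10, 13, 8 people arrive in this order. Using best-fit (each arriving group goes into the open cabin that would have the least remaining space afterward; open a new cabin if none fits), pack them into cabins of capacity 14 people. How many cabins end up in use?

  12 → cabin 1 (new)  [load 12/14]
  3 → cabin 2 (new)  [load 3/14]
  3 → cabin 2  [load 6/14]
  5 → cabin 2  [load 11/14]
  9 → cabin 3 (new)  [load 9/14]
  8 → cabin 4 (new)  [load 8/14]
  8 → cabin 5 (new)  [load 8/14]
  10 → cabin 6 (new)  [load 10/14]
  7 → cabin 7 (new)  [load 7/14]
  6 → cabin 4  [load 14/14]
  10 → cabin 8 (new)  [load 10/14]
  10 → cabin 9 (new)  [load 10/14]
  13 → cabin 10 (new)  [load 13/14]
  8 → cabin 11 (new)  [load 8/14]
11 cabins opened.

11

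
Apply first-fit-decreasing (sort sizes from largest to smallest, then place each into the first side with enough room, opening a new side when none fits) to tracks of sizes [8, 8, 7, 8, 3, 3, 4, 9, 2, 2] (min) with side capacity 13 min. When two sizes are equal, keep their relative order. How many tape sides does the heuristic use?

5

Sorted descending: 9, 8, 8, 8, 7, 4, 3, 3, 2, 2.
  9 → side 1 (new)  [load 9/13]
  8 → side 2 (new)  [load 8/13]
  8 → side 3 (new)  [load 8/13]
  8 → side 4 (new)  [load 8/13]
  7 → side 5 (new)  [load 7/13]
  4 → side 1  [load 13/13]
  3 → side 2  [load 11/13]
  3 → side 3  [load 11/13]
  2 → side 2  [load 13/13]
  2 → side 3  [load 13/13]
5 tape sides opened.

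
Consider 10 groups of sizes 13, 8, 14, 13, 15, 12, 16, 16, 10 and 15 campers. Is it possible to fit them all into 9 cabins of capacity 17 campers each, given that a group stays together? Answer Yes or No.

Total = 132 campers; ⌈132/17⌉ = 8.
9 groups each exceed half the capacity and cannot share a cabin, forcing at least 9 cabins.
The bound of 9 does not rule out 9, but exhaustive search shows no assignment into 9 cabins of capacity 17 campers exists — the minimum is 10.

No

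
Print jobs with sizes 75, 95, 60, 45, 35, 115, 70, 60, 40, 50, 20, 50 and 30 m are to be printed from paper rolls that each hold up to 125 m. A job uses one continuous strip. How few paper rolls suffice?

7

Total = 115 + 95 + 75 + 70 + 60 + 60 + 50 + 50 + 45 + 40 + 35 + 30 + 20 = 745 m.
Lower bound: ⌈745/125⌉ = 6 paper rolls.
A packing using 7 paper rolls:
  roll 1: 115 = 115
  roll 2: 95 + 30 = 125
  roll 3: 75 + 50 = 125
  roll 4: 70 + 50 = 120
  roll 5: 60 + 60 = 120
  roll 6: 45 + 40 + 35 = 120
  roll 7: 20 = 20
No arrangement into 6 paper rolls stays within capacity, so 7 is optimal.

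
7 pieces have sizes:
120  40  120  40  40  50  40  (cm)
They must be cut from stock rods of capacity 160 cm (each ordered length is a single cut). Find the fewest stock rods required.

Total = 120 + 120 + 50 + 40 + 40 + 40 + 40 = 450 cm.
Lower bound: ⌈450/160⌉ = 3 stock rods.
A packing using 3 stock rods:
  stock rod 1: 120 + 40 = 160
  stock rod 2: 120 + 40 = 160
  stock rod 3: 50 + 40 + 40 = 130
This matches the lower bound, so 3 is optimal.

3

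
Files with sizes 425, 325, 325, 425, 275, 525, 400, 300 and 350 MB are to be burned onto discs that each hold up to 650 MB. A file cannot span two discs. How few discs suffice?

Total = 525 + 425 + 425 + 400 + 350 + 325 + 325 + 300 + 275 = 3350 MB.
Lower bound: ⌈3350/650⌉ = 6 discs.
A packing using 7 discs:
  disc 1: 525 = 525
  disc 2: 425 = 425
  disc 3: 425 = 425
  disc 4: 400 = 400
  disc 5: 350 + 300 = 650
  disc 6: 325 + 325 = 650
  disc 7: 275 = 275
No arrangement into 6 discs stays within capacity, so 7 is optimal.

7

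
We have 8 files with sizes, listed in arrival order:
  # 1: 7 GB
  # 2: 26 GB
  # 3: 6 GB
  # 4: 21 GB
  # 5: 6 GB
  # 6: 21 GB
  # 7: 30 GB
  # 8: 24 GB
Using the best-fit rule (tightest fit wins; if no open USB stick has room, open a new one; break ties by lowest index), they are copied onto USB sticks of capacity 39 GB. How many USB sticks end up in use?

5

  7 → USB stick 1 (new)  [load 7/39]
  26 → USB stick 1  [load 33/39]
  6 → USB stick 1  [load 39/39]
  21 → USB stick 2 (new)  [load 21/39]
  6 → USB stick 2  [load 27/39]
  21 → USB stick 3 (new)  [load 21/39]
  30 → USB stick 4 (new)  [load 30/39]
  24 → USB stick 5 (new)  [load 24/39]
5 USB sticks opened.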